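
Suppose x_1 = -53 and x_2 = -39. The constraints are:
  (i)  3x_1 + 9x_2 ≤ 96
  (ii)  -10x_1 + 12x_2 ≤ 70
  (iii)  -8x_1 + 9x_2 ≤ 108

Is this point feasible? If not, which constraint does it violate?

feasible

(i): -510 ≤ 96 ✓
(ii): 62 ≤ 70 ✓
(iii): 73 ≤ 108 ✓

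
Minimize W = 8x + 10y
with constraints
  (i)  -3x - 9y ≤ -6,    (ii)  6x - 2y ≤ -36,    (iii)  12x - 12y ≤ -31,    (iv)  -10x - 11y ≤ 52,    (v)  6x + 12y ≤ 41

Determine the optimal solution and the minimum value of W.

The optimum lies where -3x - 9y = -6 and -10x - 11y = 52.
Solving simultaneously gives x = -178/19, y = 72/19.

x = -178/19, y = 72/19, minimum W = -704/19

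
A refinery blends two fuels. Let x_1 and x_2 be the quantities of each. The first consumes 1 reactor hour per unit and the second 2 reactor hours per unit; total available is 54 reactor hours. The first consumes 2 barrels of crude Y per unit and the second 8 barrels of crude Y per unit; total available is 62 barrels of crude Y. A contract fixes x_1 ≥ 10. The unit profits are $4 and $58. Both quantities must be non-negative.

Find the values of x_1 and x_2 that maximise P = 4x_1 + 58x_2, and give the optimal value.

x_1 = 10, x_2 = 21/4, maximum P = 689/2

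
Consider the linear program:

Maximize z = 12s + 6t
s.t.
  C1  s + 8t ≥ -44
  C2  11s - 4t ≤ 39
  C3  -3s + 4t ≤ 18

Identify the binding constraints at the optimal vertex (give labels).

Vertices and z = 12s + 6t:
  (34/23, -523/92) → z = -753/46
  (-80/7, -57/14) → z = -1131/7
  (57/8, 315/32) → z = 2313/16

The maximum is at (57/8, 315/32). Substituting into each constraint, equality holds for C2 and C3; the remaining constraints have slack.

C2 and C3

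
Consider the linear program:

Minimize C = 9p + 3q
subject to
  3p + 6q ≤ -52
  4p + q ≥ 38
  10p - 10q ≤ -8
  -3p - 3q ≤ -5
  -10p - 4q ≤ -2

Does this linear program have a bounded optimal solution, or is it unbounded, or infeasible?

infeasible

The boundaries 3p + 6q = -52 and -3p - 3q = -5 meet at (62/3, -19), but that point violates 10p - 10q ≤ -8. Every candidate vertex is excluded by some other constraint, so the feasible region is empty.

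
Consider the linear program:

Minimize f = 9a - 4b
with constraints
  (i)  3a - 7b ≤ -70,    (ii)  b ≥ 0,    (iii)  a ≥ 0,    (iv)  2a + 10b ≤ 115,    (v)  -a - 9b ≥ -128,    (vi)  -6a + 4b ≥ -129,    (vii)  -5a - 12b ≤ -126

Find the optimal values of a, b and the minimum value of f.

a = 0, b = 23/2, minimum f = -46

Vertices and f = 9a - 4b:
  (105/44, 485/44) → f = -995/44
  (42/71, 728/71) → f = -2534/71
  (0, 23/2) → f = -46
  (0, 21/2) → f = -42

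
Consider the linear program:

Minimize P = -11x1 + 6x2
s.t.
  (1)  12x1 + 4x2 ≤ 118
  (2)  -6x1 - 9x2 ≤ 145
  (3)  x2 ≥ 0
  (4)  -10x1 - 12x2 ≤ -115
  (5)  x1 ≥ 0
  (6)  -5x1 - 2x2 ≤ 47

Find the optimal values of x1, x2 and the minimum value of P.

x1 = 239/26, x2 = 25/13, minimum P = -2329/26

Extreme points and P = -11x1 + 6x2:
  (239/26, 25/13) → P = -2329/26
  (0, 59/2) → P = 177
  (0, 115/12) → P = 115/2

At the optimal vertex, 12x1 + 4x2 = 118 and -10x1 - 12x2 = -115.
Solving simultaneously gives x1 = 239/26, x2 = 25/13.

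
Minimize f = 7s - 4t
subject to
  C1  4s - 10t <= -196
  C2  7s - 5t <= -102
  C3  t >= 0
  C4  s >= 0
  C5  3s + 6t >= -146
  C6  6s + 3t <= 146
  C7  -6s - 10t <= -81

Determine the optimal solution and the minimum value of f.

Vertices and f = 7s - 4t:
  (0, 102/5) → f = -408/5
  (424/51, 1634/51) → f = -3568/51
  (0, 146/3) → f = -584/3

s = 0, t = 146/3, minimum f = -584/3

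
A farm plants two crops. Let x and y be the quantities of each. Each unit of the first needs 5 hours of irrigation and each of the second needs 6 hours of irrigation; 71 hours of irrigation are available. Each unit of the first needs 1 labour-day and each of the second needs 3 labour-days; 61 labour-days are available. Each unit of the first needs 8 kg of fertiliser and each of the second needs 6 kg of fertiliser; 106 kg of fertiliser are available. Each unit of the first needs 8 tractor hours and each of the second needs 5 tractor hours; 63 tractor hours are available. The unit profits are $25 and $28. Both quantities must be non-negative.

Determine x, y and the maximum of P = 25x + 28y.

Vertices and P = 25x + 28y:
  (0, 0) → P = 0
  (0, 71/6) → P = 994/3
  (63/8, 0) → P = 1575/8
  (1, 11) → P = 333

At the optimal vertex, 5x + 6y = 71 and 8x + 5y = 63.
Solving simultaneously gives x = 1, y = 11.

x = 1, y = 11, maximum P = 333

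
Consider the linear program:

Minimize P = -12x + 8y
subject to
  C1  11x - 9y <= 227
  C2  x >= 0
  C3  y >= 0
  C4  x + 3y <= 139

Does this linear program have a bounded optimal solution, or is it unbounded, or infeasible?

Corner points and P = -12x + 8y:
  (227/11, 0) → P = -2724/11
  (46, 31) → P = -304
  (0, 0) → P = 0
  (0, 139/3) → P = 1112/3
The feasible region has finitely many vertices and no improving ray; the minimum is -304 at (46, 31).

bounded optimum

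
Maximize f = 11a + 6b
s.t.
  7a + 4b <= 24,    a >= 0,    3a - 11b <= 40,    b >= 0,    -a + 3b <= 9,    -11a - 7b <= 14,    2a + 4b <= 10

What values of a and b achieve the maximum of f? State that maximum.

Extreme points and f = 11a + 6b:
  (24/7, 0) → f = 264/7
  (14/5, 11/10) → f = 187/5
  (0, 0) → f = 0
  (0, 5/2) → f = 15

At the optimal vertex, 7a + 4b = 24 and b = 0.
Solving simultaneously gives a = 24/7, b = 0.

a = 24/7, b = 0, maximum f = 264/7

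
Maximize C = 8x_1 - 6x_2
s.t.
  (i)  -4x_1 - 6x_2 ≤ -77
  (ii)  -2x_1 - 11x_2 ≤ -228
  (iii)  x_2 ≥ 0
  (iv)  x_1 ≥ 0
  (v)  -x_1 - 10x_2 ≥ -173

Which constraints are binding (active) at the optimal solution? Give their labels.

(iii) and (v)

Corner points and C = 8x_1 - 6x_2:
  (114, 0) → C = 912
  (377/9, 118/9) → C = 2308/9
  (173, 0) → C = 1384

The maximum is at (173, 0). Substituting into each constraint, equality holds for (iii) and (v); the remaining constraints have slack.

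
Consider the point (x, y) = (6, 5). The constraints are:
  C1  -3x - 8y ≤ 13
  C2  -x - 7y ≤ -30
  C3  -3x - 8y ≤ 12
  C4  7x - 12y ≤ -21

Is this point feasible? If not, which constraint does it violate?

Constraint C4: 7x - 12y = -18, which is not ≤ -21. All other constraints are satisfied.

not feasible — violates C4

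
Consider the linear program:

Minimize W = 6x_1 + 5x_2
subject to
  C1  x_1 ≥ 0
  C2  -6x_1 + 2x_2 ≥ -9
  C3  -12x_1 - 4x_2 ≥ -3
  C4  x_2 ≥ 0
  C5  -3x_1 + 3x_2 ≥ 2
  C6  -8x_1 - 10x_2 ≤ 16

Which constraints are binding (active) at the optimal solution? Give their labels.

C1 and C5

Corner points and W = 6x_1 + 5x_2:
  (0, 3/4) → W = 15/4
  (0, 2/3) → W = 10/3
  (1/48, 11/16) → W = 57/16

The minimum is at (0, 2/3). Substituting into each constraint, equality holds for C1 and C5; the remaining constraints have slack.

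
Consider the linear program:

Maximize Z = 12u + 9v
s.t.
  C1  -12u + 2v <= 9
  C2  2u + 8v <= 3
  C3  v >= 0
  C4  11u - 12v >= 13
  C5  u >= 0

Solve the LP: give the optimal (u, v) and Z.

Corner points and Z = 12u + 9v:
  (3/2, 0) → Z = 18
  (5/4, 1/16) → Z = 249/16
  (13/11, 0) → Z = 156/11

u = 3/2, v = 0, maximum Z = 18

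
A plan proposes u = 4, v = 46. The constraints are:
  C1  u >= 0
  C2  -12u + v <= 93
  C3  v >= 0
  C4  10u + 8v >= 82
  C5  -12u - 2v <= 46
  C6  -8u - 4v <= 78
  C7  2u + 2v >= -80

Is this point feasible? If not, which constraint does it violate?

C1: 4 ≥ 0 ✓
C2: -2 ≤ 93 ✓
C3: 46 ≥ 0 ✓
C4: 408 ≥ 82 ✓
C5: -140 ≤ 46 ✓
C6: -216 ≤ 78 ✓
C7: 100 ≥ -80 ✓

feasible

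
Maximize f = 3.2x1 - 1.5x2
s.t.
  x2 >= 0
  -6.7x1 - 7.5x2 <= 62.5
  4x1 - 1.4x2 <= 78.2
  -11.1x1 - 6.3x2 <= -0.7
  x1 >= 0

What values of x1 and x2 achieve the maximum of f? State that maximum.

x1 = 19.55, x2 = 0, maximum f = 62.56

The feasible region is unbounded (it extends along (0, 1), (7, 20)), but f strictly decreases along every unbounded feasible direction, so there is no improving ray and the maximum is attained at a vertex.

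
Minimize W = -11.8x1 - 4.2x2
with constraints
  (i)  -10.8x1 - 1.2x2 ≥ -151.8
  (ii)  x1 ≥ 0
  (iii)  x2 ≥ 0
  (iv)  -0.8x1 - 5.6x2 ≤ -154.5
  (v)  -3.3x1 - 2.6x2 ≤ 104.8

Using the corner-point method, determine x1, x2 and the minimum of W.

Corner points and W = -11.8x1 - 4.2x2:
  (0, 253/2) → W = -5313/10
  (5539/496, 12893/496) → W = -298777/1240
  (0, 1545/56) → W = -927/8

x1 = 0, x2 = 126.5, minimum W = -531.3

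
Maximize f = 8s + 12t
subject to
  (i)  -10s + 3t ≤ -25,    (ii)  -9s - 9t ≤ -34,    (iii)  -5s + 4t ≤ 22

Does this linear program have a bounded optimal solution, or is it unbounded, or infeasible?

From the feasible point (109/39, 115/117), moving in the direction (4, 5) keeps every constraint satisfied while f increases without bound.

unbounded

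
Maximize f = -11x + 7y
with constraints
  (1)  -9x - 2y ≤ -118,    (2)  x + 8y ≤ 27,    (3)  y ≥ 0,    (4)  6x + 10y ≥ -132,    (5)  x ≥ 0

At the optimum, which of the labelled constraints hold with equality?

(1) and (2)

Vertices and f = -11x + 7y:
  (89/7, 25/14) → f = -1783/14
  (118/9, 0) → f = -1298/9
  (27, 0) → f = -297

The maximum is at (89/7, 25/14). Substituting into each constraint, equality holds for (1) and (2); the remaining constraints have slack.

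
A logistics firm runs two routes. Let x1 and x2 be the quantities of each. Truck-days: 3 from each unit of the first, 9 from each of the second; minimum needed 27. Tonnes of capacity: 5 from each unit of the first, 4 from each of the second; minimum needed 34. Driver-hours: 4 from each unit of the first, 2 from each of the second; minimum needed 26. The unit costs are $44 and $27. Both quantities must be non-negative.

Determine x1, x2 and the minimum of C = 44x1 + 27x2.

The feasible region is unbounded (it extends along (0, 1), (1, 0)), but C strictly increases along every unbounded feasible direction, so there is no improving ray and the minimum is attained at a vertex.

x1 = 6, x2 = 1, minimum C = 291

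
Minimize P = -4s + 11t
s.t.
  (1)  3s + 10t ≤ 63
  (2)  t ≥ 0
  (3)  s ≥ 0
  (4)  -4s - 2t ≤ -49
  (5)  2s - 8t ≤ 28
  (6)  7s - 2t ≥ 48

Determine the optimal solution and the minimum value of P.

Feasible corners and P = -4s + 11t:
  (182/17, 105/34) → P = -301/34
  (196/11, 21/22) → P = -1337/22
  (49/4, 0) → P = -49
  (14, 0) → P = -56

The optimum lies where 3s + 10t = 63 and 2s - 8t = 28.
Solving simultaneously gives s = 196/11, t = 21/22.

s = 196/11, t = 21/22, minimum P = -1337/22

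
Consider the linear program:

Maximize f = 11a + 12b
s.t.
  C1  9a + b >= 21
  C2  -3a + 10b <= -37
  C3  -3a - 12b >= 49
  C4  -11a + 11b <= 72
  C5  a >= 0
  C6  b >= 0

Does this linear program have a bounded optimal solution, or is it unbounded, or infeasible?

infeasible

The boundaries 9a + b = 21 and -3a - 12b = 49 meet at (43/15, -24/5), but that point violates b ≥ 0. Every candidate vertex is excluded by some other constraint, so the feasible region is empty.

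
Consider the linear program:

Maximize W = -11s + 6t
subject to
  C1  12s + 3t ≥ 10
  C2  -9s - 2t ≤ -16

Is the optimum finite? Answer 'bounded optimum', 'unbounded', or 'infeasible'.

unbounded

From the feasible point (28/3, -34), moving in the direction (-2, 9) keeps every constraint satisfied while W increases without bound.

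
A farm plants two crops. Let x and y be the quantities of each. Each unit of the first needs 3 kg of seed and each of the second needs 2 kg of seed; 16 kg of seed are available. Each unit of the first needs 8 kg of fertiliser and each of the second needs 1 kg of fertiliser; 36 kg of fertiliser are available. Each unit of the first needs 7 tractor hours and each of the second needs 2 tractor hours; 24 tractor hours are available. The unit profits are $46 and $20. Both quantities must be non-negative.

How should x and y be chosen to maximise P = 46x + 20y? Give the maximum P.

Feasible corners and P = 46x + 20y:
  (0, 0) → P = 0
  (0, 8) → P = 160
  (24/7, 0) → P = 1104/7
  (2, 5) → P = 192

At the optimal vertex, 3x + 2y = 16 and 7x + 2y = 24.
Solving simultaneously gives x = 2, y = 5.

x = 2, y = 5, maximum P = 192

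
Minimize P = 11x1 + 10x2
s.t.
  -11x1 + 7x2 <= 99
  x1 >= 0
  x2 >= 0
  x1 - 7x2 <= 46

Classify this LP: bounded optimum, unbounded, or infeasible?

bounded optimum

Vertices and P = 11x1 + 10x2:
  (0, 99/7) → P = 990/7
  (0, 0) → P = 0
  (46, 0) → P = 506
The feasible region has finitely many vertices and no improving ray; the minimum is 0 at (0, 0).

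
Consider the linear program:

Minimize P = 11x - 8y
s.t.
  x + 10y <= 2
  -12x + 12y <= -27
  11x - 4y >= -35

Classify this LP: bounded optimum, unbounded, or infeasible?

Corner points and P = 11x - 8y:
  (49/22, -1/44) → P = 543/22
  (-44/7, -239/28) → P = -6/7
The feasible region has finitely many vertices and no improving ray; the minimum is -6/7 at (-44/7, -239/28).

bounded optimum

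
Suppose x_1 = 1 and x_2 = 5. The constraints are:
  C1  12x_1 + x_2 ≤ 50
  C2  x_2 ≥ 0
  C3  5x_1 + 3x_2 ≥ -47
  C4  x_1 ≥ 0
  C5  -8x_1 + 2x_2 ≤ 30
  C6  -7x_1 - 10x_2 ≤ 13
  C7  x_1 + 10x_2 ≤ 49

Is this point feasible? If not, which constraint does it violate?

not feasible — violates C7

Constraint C7: x_1 + 10x_2 = 51, which is not ≤ 49. All other constraints are satisfied.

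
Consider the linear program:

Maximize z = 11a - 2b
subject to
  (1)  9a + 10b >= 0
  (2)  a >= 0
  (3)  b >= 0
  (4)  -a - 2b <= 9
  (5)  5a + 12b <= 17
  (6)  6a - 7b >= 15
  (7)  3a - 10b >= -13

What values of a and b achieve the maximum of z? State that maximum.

a = 17/5, b = 0, maximum z = 187/5

Extreme points and z = 11a - 2b:
  (17/5, 0) → z = 187/5
  (5/2, 0) → z = 55/2
  (299/107, 27/107) → z = 3235/107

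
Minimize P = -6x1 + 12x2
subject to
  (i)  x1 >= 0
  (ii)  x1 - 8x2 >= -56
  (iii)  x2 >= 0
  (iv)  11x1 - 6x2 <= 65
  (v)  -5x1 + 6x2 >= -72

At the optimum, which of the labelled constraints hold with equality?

(iii) and (iv)

Extreme points and P = -6x1 + 12x2:
  (0, 7) → P = 84
  (0, 0) → P = 0
  (428/41, 681/82) → P = 1518/41
  (65/11, 0) → P = -390/11

The minimum is at (65/11, 0). Substituting into each constraint, equality holds for (iii) and (iv); the remaining constraints have slack.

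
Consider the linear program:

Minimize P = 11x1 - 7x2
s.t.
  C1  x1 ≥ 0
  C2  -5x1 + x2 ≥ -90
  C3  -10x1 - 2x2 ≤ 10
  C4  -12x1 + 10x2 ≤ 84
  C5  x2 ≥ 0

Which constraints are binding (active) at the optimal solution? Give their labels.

C1 and C4

Corner points and P = 11x1 - 7x2:
  (0, 42/5) → P = -294/5
  (0, 0) → P = 0
  (492/19, 750/19) → P = 162/19
  (18, 0) → P = 198

The minimum is at (0, 42/5). Substituting into each constraint, equality holds for C1 and C4; the remaining constraints have slack.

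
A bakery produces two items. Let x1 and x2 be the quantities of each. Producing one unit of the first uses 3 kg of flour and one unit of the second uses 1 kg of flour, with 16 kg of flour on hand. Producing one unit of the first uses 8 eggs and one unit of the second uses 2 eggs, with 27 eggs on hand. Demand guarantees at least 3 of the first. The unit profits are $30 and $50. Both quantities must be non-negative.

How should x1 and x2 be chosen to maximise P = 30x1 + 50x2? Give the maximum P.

Feasible corners and P = 30x1 + 50x2:
  (27/8, 0) → P = 405/4
  (3, 0) → P = 90
  (3, 3/2) → P = 165

At the optimal vertex, 8x1 + 2x2 = 27 and x1 = 3.
Solving simultaneously gives x1 = 3, x2 = 3/2.

x1 = 3, x2 = 3/2, maximum P = 165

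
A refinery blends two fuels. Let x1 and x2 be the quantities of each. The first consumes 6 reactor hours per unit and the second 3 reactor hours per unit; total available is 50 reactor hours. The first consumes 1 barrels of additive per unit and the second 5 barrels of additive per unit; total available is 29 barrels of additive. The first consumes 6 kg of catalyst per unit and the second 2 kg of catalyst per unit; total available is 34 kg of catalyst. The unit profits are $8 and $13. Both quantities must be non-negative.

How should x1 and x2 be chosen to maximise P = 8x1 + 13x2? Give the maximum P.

x1 = 4, x2 = 5, maximum P = 97

Vertices and P = 8x1 + 13x2:
  (0, 0) → P = 0
  (0, 29/5) → P = 377/5
  (17/3, 0) → P = 136/3
  (4, 5) → P = 97

The optimum lies where x1 + 5x2 = 29 and 6x1 + 2x2 = 34.
Solving simultaneously gives x1 = 4, x2 = 5.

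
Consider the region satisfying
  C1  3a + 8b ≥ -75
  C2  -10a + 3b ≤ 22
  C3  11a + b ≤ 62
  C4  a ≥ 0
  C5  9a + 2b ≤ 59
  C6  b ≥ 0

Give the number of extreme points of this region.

5

Of the 15 pairwise boundary intersections, those satisfying every inequality are:
  (0, 22/3)
  (133/47, 788/47)
  (5, 7)
  (62/11, 0)
  (0, 0)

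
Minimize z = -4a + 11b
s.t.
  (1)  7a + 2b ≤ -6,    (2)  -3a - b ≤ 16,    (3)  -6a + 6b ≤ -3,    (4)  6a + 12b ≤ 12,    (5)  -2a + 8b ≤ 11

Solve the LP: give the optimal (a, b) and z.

Corner points and z = -4a + 11b:
  (26, -94) → z = -1138
  (-5/9, -19/18) → z = -169/18
  (-31/8, -35/8) → z = -261/8

a = 26, b = -94, minimum z = -1138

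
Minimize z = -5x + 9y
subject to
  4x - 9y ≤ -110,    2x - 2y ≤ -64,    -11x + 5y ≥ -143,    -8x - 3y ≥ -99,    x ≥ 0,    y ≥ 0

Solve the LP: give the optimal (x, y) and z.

x = 0, y = 32, minimum z = 288

Corner points and z = -5x + 9y:
  (3/11, 355/11) → z = 3180/11
  (0, 32) → z = 288
  (0, 33) → z = 297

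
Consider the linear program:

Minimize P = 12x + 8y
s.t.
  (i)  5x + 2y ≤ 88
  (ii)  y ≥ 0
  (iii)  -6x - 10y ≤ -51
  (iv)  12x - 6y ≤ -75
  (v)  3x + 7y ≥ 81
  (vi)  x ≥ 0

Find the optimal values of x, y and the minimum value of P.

The optimum lies where 12x - 6y = -75 and x = 0.
Solving simultaneously gives x = 0, y = 25/2.

x = 0, y = 25/2, minimum P = 100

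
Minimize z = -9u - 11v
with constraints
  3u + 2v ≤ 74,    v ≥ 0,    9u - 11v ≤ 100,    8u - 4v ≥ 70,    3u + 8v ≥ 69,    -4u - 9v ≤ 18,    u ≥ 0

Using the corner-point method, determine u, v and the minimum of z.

u = 109/7, v = 191/14, minimum z = -4063/14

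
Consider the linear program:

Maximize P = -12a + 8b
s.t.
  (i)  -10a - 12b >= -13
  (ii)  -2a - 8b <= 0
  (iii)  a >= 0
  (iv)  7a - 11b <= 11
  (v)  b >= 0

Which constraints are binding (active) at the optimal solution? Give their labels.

(i) and (iii)

Feasible corners and P = -12a + 8b:
  (0, 13/12) → P = 26/3
  (13/10, 0) → P = -78/5
  (0, 0) → P = 0

The maximum is at (0, 13/12). Substituting into each constraint, equality holds for (i) and (iii); the remaining constraints have slack.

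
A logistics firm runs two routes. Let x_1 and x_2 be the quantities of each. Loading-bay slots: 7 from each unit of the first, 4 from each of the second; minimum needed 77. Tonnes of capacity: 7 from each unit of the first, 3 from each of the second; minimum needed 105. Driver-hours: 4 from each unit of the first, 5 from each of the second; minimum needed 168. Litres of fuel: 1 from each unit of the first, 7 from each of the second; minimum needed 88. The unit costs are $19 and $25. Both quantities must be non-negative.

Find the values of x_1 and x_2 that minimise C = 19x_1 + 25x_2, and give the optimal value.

Extreme points and C = 19x_1 + 25x_2:
  (0, 35) → C = 875
  (88, 0) → C = 1672
  (21/23, 756/23) → C = 19299/23
  (32, 8) → C = 808
The feasible region is unbounded (it extends along (0, 1), (1, 0)), but C strictly increases along every unbounded feasible direction, so there is no improving ray and the minimum is attained at a vertex.

The optimum lies where 4x_1 + 5x_2 = 168 and x_1 + 7x_2 = 88.
Solving simultaneously gives x_1 = 32, x_2 = 8.

x_1 = 32, x_2 = 8, minimum C = 808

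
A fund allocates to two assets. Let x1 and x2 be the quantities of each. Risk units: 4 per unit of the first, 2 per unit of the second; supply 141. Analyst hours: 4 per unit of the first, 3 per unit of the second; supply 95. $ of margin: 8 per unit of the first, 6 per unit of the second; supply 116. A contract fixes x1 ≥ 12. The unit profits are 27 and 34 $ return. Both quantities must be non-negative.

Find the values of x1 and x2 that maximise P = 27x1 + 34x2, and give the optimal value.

x1 = 12, x2 = 10/3, maximum P = 1312/3

Extreme points and P = 27x1 + 34x2:
  (29/2, 0) → P = 783/2
  (12, 0) → P = 324
  (12, 10/3) → P = 1312/3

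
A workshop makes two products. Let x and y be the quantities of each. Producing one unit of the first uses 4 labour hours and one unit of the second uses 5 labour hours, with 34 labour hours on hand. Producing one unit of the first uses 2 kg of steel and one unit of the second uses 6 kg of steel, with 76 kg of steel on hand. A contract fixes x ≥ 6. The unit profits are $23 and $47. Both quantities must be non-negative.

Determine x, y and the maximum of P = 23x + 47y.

Feasible corners and P = 23x + 47y:
  (17/2, 0) → P = 391/2
  (6, 0) → P = 138
  (6, 2) → P = 232

The optimum lies where 4x + 5y = 34 and x = 6.
Solving simultaneously gives x = 6, y = 2.

x = 6, y = 2, maximum P = 232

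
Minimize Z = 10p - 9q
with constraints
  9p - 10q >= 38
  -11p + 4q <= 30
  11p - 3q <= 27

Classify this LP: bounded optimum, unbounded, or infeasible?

bounded optimum

Feasible corners and Z = 10p - 9q:
  (-226/37, -344/37) → Z = 836/37
  (156/83, -175/83) → Z = 3135/83
The feasible region has finitely many vertices and no improving ray; the minimum is 836/37 at (-226/37, -344/37).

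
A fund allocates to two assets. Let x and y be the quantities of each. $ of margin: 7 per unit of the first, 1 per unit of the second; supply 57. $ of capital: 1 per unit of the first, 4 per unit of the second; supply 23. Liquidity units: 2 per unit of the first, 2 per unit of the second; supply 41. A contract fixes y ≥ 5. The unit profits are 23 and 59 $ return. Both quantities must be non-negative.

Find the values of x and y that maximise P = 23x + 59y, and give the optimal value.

Feasible corners and P = 23x + 59y:
  (0, 23/4) → P = 1357/4
  (0, 5) → P = 295
  (3, 5) → P = 364

x = 3, y = 5, maximum P = 364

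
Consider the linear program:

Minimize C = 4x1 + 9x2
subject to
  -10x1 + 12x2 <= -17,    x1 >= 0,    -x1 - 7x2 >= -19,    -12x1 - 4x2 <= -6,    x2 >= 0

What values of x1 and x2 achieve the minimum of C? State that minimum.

Vertices and C = 4x1 + 9x2:
  (347/82, 173/82) → C = 2945/82
  (17/10, 0) → C = 34/5
  (19, 0) → C = 76

x1 = 17/10, x2 = 0, minimum C = 34/5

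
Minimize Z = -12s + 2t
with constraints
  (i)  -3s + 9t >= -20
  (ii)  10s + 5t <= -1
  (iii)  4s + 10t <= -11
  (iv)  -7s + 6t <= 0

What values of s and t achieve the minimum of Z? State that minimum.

Feasible corners and Z = -12s + 2t:
  (13/15, -29/15) → Z = -214/15
  (-8/3, -28/9) → Z = 232/9
  (9/16, -53/40) → Z = -47/5
  (-33/47, -77/94) → Z = 319/47

At the optimal vertex, -3s + 9t = -20 and 10s + 5t = -1.
Solving simultaneously gives s = 13/15, t = -29/15.

s = 13/15, t = -29/15, minimum Z = -214/15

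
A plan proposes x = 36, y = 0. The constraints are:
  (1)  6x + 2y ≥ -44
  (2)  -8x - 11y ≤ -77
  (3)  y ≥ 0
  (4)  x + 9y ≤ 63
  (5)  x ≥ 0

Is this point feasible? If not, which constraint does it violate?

(1): 216 ≥ -44 ✓
(2): -288 ≤ -77 ✓
(3): 0 ≥ 0 ✓
(4): 36 ≤ 63 ✓
(5): 36 ≥ 0 ✓

feasible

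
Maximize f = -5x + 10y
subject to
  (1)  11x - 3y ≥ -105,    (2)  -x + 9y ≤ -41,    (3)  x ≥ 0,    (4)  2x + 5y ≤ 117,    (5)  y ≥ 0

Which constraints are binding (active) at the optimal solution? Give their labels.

Extreme points and f = -5x + 10y:
  (1258/23, 35/23) → f = -5940/23
  (41, 0) → f = -205
  (117/2, 0) → f = -585/2

The maximum is at (41, 0). Substituting into each constraint, equality holds for (2) and (5); the remaining constraints have slack.

(2) and (5)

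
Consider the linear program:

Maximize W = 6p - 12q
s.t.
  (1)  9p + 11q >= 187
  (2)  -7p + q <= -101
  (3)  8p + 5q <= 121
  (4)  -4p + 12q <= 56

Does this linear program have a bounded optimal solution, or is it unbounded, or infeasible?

infeasible

The boundaries 9p + 11q = 187 and -7p + q = -101 meet at (649/43, 200/43), but that point violates 8p + 5q ≤ 121. Every candidate vertex is excluded by some other constraint, so the feasible region is empty.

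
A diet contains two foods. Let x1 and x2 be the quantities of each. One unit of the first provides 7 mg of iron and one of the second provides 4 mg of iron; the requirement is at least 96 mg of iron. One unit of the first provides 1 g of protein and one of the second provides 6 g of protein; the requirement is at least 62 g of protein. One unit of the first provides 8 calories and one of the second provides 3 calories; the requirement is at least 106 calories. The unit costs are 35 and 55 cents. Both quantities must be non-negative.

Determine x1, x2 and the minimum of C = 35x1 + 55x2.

x1 = 10, x2 = 26/3, minimum C = 2480/3

Extreme points and C = 35x1 + 55x2:
  (0, 106/3) → C = 5830/3
  (62, 0) → C = 2170
  (10, 26/3) → C = 2480/3
The feasible region is unbounded (it extends along (0, 1), (1, 0)), but C strictly increases along every unbounded feasible direction, so there is no improving ray and the minimum is attained at a vertex.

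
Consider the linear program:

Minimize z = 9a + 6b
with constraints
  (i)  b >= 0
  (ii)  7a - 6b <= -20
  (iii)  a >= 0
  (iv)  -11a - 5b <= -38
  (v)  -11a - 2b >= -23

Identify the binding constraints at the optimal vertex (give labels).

Extreme points and z = 9a + 6b:
  (0, 38/5) → z = 228/5
  (0, 23/2) → z = 69
  (13/11, 5) → z = 447/11

The minimum is at (13/11, 5). Substituting into each constraint, equality holds for (iv) and (v); the remaining constraints have slack.

(iv) and (v)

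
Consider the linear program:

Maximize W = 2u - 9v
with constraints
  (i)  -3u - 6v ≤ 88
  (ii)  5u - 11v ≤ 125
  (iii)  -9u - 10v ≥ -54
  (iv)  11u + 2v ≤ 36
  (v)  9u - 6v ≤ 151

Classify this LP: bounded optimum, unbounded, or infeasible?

bounded optimum

Extreme points and W = 2u - 9v:
  (-218/63, -815/63) → W = 6899/63
  (646/131, -1195/131) → W = 12047/131
  (63/23, 135/46) → W = -963/46
The feasible region has finitely many vertices and no improving ray; the maximum is 6899/63 at (-218/63, -815/63).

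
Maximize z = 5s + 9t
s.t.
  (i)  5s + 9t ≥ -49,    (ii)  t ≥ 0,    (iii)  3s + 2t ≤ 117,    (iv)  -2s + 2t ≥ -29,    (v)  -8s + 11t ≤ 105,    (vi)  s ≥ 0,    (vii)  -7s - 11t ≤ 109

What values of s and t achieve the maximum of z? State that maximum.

Corner points and z = 5s + 9t:
  (29/2, 0) → z = 145/2
  (0, 0) → z = 0
  (146/5, 147/10) → z = 2783/10
  (1077/49, 1251/49) → z = 16644/49
  (0, 105/11) → z = 945/11

s = 1077/49, t = 1251/49, maximum z = 16644/49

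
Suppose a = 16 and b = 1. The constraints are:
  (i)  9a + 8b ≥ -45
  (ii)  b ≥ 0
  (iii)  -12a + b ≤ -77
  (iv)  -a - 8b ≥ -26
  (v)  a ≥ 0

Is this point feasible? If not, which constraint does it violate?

feasible

(i): 152 ≥ -45 ✓
(ii): 1 ≥ 0 ✓
(iii): -191 ≤ -77 ✓
(iv): -24 ≥ -26 ✓
(v): 16 ≥ 0 ✓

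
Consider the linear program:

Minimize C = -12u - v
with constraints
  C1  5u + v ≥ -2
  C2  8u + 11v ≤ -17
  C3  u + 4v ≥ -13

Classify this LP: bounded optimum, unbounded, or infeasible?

Vertices and C = -12u - v:
  (-5/47, -69/47) → C = 129/47
  (5/19, -63/19) → C = 3/19
  (25/7, -29/7) → C = -271/7
The feasible region has finitely many vertices and no improving ray; the minimum is -271/7 at (25/7, -29/7).

bounded optimum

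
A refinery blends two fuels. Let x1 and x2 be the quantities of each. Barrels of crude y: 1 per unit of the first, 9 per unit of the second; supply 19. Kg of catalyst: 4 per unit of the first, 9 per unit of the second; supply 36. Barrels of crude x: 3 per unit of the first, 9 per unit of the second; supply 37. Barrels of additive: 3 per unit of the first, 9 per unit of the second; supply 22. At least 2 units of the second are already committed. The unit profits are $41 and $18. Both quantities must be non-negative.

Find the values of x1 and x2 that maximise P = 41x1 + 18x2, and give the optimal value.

Vertices and P = 41x1 + 18x2:
  (0, 19/9) → P = 38
  (0, 2) → P = 36
  (1, 2) → P = 77

x1 = 1, x2 = 2, maximum P = 77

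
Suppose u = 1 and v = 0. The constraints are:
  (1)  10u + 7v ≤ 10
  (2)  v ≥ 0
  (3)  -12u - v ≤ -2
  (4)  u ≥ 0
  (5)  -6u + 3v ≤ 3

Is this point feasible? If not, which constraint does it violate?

feasible

(1): 10 ≤ 10 ✓
(2): 0 ≥ 0 ✓
(3): -12 ≤ -2 ✓
(4): 1 ≥ 0 ✓
(5): -6 ≤ 3 ✓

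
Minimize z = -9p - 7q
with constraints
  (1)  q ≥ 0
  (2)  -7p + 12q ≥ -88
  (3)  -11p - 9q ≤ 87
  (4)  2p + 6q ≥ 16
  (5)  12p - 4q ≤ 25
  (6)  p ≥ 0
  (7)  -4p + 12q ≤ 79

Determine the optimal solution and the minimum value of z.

p = 77/16, q = 131/16, minimum z = -805/8

The optimum lies where 12p - 4q = 25 and -4p + 12q = 79.
Solving simultaneously gives p = 77/16, q = 131/16.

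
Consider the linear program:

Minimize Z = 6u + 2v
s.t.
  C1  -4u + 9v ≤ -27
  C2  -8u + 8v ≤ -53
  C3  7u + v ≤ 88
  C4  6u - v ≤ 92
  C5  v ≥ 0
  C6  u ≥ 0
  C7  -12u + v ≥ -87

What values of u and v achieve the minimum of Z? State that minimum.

u = 27/4, v = 0, minimum Z = 81/2

Vertices and Z = 6u + 2v:
  (27/4, 0) → Z = 81/2
  (189/26, 3/13) → Z = 573/13
  (29/4, 0) → Z = 87/2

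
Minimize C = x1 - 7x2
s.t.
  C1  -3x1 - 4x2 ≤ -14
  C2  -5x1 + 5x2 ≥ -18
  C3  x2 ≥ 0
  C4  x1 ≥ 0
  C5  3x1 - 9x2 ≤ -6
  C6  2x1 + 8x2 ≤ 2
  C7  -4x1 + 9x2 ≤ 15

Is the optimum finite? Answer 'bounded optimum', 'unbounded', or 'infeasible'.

infeasible

The boundaries -3x1 - 4x2 = -14 and 3x1 - 9x2 = -6 meet at (34/13, 20/13), but that point violates 2x1 + 8x2 ≤ 2. Every candidate vertex is excluded by some other constraint, so the feasible region is empty.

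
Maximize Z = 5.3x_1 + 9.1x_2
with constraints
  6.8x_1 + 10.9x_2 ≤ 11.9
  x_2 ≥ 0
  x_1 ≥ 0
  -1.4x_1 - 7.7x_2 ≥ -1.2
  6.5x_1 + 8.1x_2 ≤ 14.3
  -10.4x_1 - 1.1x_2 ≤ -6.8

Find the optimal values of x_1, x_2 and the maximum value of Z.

Vertices and Z = 5.3x_1 + 9.1x_2:
  (6/7, 0) → Z = 159/35
  (17/26, 0) → Z = 901/260
  (232/357, 148/3927) → Z = 74362/19635

The optimum lies where x_2 = 0 and -1.4x_1 - 7.7x_2 = -1.2.
Solving simultaneously gives x_1 = 6/7, x_2 = 0.

x_1 = 6/7, x_2 = 0, maximum Z = 159/35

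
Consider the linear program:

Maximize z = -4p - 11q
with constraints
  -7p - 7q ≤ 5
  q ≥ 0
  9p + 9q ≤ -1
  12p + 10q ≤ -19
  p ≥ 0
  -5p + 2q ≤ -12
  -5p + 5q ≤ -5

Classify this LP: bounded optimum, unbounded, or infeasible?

The boundaries -5p + 2q = -12 and -5p + 5q = -5 meet at (10/3, 7/3), but that point violates 9p + 9q ≤ -1. Every candidate vertex is excluded by some other constraint, so the feasible region is empty.

infeasible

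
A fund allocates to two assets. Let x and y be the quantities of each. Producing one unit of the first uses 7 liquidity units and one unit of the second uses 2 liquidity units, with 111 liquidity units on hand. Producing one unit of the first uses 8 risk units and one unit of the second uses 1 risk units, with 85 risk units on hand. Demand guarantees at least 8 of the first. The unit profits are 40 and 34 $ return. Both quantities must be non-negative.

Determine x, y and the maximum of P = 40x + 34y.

Corner points and P = 40x + 34y:
  (85/8, 0) → P = 425
  (8, 0) → P = 320
  (8, 21) → P = 1034

x = 8, y = 21, maximum P = 1034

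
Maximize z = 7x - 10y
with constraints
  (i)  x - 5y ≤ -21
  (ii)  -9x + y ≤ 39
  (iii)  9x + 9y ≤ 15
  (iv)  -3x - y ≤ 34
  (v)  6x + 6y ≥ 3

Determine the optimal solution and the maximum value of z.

x = -19/9, y = 34/9, maximum z = -473/9

Vertices and z = 7x - 10y:
  (-19/9, 34/9) → z = -473/9
  (-37/12, 43/12) → z = -689/12
  (-56/15, 27/5) → z = -1202/15
  (-77/20, 87/20) → z = -1409/20

The optimum lies where x - 5y = -21 and 9x + 9y = 15.
Solving simultaneously gives x = -19/9, y = 34/9.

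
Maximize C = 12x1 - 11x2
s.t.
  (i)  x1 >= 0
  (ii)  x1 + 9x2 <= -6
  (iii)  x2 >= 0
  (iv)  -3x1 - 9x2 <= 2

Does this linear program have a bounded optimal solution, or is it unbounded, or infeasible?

The boundaries x1 = 0 and x2 = 0 meet at (0, 0), but that point violates x1 + 9x2 ≤ -6. Every candidate vertex is excluded by some other constraint, so the feasible region is empty.

infeasible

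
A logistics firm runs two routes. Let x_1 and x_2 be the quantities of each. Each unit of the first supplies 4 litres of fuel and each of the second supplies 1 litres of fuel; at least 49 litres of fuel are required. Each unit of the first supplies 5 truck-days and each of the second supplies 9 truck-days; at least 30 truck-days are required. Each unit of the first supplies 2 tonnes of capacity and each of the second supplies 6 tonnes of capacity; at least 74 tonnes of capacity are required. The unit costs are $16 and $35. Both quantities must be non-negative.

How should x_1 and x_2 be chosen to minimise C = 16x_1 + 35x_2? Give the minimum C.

Feasible corners and C = 16x_1 + 35x_2:
  (0, 49) → C = 1715
  (37, 0) → C = 592
  (10, 9) → C = 475
The feasible region is unbounded (it extends along (0, 1), (1, 0)), but C strictly increases along every unbounded feasible direction, so there is no improving ray and the minimum is attained at a vertex.

The optimum lies where 4x_1 + x_2 = 49 and 2x_1 + 6x_2 = 74.
Solving simultaneously gives x_1 = 10, x_2 = 9.

x_1 = 10, x_2 = 9, minimum C = 475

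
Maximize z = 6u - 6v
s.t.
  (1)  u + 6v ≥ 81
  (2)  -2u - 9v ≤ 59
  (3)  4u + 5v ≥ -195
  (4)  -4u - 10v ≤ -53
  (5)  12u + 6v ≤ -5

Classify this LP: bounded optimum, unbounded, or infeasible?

bounded optimum

Corner points and z = 6u - 6v:
  (-246/7, 271/14) → z = -327
  (-86/11, 977/66) → z = -1493/11
  (-443/4, 248/5) → z = -9621/10
The feasible region has finitely many vertices and no improving ray; the maximum is -1493/11 at (-86/11, 977/66).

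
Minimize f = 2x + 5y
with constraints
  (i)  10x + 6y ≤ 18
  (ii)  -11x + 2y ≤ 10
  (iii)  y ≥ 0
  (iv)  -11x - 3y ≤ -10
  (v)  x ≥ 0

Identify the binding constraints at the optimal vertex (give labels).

Extreme points and f = 2x + 5y:
  (9/5, 0) → f = 18/5
  (1/6, 49/18) → f = 251/18
  (10/11, 0) → f = 20/11

The minimum is at (10/11, 0). Substituting into each constraint, equality holds for (iii) and (iv); the remaining constraints have slack.

(iii) and (iv)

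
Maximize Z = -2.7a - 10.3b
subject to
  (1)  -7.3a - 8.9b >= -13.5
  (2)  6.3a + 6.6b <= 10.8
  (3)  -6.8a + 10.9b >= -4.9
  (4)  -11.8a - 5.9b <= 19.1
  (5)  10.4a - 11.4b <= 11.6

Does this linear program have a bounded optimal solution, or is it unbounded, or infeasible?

bounded optimum

Corner points and Z = -2.7a - 10.3b:
  (234/263, 207/263) → Z = -27639/2630
  (-24964/6195, 29873/6195) → Z = -2402891/61950
  (5002/3785, 1419/3785) → Z = -281211/37850
  (-8964/8437, -9385/8437) → Z = 1208683/84370
The feasible region has finitely many vertices and no improving ray; the maximum is 1208683/84370 at (-8964/8437, -9385/8437).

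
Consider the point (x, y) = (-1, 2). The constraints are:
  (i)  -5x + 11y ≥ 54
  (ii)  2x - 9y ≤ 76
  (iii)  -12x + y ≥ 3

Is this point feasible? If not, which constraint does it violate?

not feasible — violates (i)

Constraint (i): -5x + 11y = 27, which is not ≥ 54. All other constraints are satisfied.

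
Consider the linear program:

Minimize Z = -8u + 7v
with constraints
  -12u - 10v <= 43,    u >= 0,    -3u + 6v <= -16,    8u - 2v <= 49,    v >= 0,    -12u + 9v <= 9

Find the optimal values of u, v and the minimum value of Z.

The binding constraints are 8u - 2v = 49 and v = 0.
Solving simultaneously gives u = 49/8, v = 0.

u = 49/8, v = 0, minimum Z = -49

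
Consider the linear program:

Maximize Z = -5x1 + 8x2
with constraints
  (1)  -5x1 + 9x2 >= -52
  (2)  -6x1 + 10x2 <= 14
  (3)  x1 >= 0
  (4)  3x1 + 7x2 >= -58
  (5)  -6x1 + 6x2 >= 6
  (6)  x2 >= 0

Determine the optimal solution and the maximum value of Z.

x1 = 0, x2 = 7/5, maximum Z = 56/5

Feasible corners and Z = -5x1 + 8x2:
  (0, 7/5) → Z = 56/5
  (1, 2) → Z = 11
  (0, 1) → Z = 8

The binding constraints are -6x1 + 10x2 = 14 and x1 = 0.
Solving simultaneously gives x1 = 0, x2 = 7/5.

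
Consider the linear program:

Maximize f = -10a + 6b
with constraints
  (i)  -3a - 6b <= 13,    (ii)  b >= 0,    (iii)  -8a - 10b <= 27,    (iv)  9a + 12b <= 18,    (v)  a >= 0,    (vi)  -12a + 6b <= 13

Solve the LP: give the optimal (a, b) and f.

a = 0, b = 3/2, maximum f = 9

At the optimal vertex, 9a + 12b = 18 and a = 0.
Solving simultaneously gives a = 0, b = 3/2.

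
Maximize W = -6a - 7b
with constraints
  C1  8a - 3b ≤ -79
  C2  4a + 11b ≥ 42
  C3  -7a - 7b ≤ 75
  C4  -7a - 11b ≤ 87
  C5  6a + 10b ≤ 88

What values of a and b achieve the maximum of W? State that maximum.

Corner points and W = -6a - 7b:
  (-743/100, 163/25) → W = -53/50
  (-263/49, 589/49) → W = -2545/49
  (-1119/49, 594/49) → W = 2556/49
  (-683/14, 533/14) → W = 367/14

a = -1119/49, b = 594/49, maximum W = 2556/49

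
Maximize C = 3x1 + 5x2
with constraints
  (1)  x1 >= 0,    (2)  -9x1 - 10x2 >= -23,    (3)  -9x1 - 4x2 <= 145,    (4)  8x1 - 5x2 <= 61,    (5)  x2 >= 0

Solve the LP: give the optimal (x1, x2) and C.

Corner points and C = 3x1 + 5x2:
  (0, 23/10) → C = 23/2
  (0, 0) → C = 0
  (23/9, 0) → C = 23/3

At the optimal vertex, x1 = 0 and -9x1 - 10x2 = -23.
Solving simultaneously gives x1 = 0, x2 = 23/10.

x1 = 0, x2 = 23/10, maximum C = 23/2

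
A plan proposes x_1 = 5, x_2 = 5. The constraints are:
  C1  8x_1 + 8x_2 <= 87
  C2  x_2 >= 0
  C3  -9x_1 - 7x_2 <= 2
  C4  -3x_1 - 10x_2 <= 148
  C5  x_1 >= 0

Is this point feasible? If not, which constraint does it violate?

feasible

C1: 80 ≤ 87 ✓
C2: 5 ≥ 0 ✓
C3: -80 ≤ 2 ✓
C4: -65 ≤ 148 ✓
C5: 5 ≥ 0 ✓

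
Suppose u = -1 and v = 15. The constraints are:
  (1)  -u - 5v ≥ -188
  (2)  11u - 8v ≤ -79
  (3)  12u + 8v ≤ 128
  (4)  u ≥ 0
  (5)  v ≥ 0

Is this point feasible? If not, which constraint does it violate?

not feasible — violates (4)

Constraint (4): u = -1, which is not ≥ 0. All other constraints are satisfied.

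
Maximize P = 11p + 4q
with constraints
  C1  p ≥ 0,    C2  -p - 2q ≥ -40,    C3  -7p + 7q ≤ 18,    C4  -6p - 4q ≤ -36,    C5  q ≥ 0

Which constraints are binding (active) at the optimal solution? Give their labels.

C2 and C5

Extreme points and P = 11p + 4q:
  (244/21, 298/21) → P = 1292/7
  (40, 0) → P = 440
  (18/7, 36/7) → P = 342/7
  (6, 0) → P = 66

The maximum is at (40, 0). Substituting into each constraint, equality holds for C2 and C5; the remaining constraints have slack.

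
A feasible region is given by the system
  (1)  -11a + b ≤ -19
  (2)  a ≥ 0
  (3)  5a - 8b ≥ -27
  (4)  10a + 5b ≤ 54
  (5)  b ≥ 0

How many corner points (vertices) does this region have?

4

The feasible vertices (each the meet of two boundaries and inside every other half-plane) are:
  (179/83, 392/83)
  (19/11, 0)
  (99/35, 36/7)
  (27/5, 0)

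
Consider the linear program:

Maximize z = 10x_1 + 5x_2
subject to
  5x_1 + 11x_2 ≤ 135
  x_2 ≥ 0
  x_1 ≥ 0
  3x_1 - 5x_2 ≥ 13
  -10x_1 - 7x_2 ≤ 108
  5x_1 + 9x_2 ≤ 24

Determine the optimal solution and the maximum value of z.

x_1 = 24/5, x_2 = 0, maximum z = 48

Feasible corners and z = 10x_1 + 5x_2:
  (13/3, 0) → z = 130/3
  (24/5, 0) → z = 48
  (237/52, 7/52) → z = 185/4

The binding constraints are x_2 = 0 and 5x_1 + 9x_2 = 24.
Solving simultaneously gives x_1 = 24/5, x_2 = 0.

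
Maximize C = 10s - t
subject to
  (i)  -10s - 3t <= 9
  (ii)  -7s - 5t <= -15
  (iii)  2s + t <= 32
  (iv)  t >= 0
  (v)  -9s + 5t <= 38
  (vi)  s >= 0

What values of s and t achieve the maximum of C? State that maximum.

s = 16, t = 0, maximum C = 160

Feasible corners and C = 10s - t:
  (15/7, 0) → C = 150/7
  (0, 3) → C = -3
  (16, 0) → C = 160
  (122/19, 364/19) → C = 856/19
  (0, 38/5) → C = -38/5

The binding constraints are 2s + t = 32 and t = 0.
Solving simultaneously gives s = 16, t = 0.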